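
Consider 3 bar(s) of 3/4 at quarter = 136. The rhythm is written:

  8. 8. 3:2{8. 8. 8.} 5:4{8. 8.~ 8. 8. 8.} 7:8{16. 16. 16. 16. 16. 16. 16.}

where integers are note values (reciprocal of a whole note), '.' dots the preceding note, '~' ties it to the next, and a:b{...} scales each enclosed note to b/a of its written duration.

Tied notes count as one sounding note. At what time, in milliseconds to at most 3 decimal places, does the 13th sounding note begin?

1. 0.0ms @ 0 + 330.882ms (3/4)
2. 330.882ms @ 3/4 + 330.882ms (3/4)
3. 661.765ms @ 3/2 + 220.588ms (1/2)
4. 882.353ms @ 2 + 220.588ms (1/2)
5. 1102.941ms @ 5/2 + 220.588ms (1/2)
6. 1323.529ms @ 3 + 264.706ms (3/5)
7. 1588.235ms @ 18/5 + 529.412ms (6/5)
8. 2117.647ms @ 24/5 + 264.706ms (3/5)
9. 2382.353ms @ 27/5 + 264.706ms (3/5)
10. 2647.059ms @ 6 + 189.076ms (3/7)
11. 2836.134ms @ 45/7 + 189.076ms (3/7)
12. 3025.21ms @ 48/7 + 189.076ms (3/7)
13. 3214.286ms @ 51/7 + 189.076ms (3/7)
14. 3403.361ms @ 54/7 + 189.076ms (3/7)
15. 3592.437ms @ 57/7 + 189.076ms (3/7)
16. 3781.513ms @ 60/7 + 189.076ms (3/7)

note 13 onset = 51/7b = 3214.286ms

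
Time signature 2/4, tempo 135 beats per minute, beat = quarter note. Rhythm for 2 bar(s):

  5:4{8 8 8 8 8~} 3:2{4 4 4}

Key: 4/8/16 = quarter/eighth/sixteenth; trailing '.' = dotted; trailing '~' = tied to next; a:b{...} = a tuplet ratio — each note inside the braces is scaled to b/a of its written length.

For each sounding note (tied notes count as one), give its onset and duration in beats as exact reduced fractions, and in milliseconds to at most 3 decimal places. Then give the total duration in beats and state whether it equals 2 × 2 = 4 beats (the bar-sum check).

1) 0.0ms=0b +177.778ms=2/5b
2) 177.778ms=2/5b +177.778ms=2/5b
3) 355.556ms=4/5b +177.778ms=2/5b
4) 533.333ms=6/5b +177.778ms=2/5b
5) 711.111ms=8/5b +474.074ms=16/15b
6) 1185.185ms=8/3b +296.296ms=2/3b
7) 1481.481ms=10/3b +296.296ms=2/3b
Σ=4b of 4 (135bpm 2/4) — PASS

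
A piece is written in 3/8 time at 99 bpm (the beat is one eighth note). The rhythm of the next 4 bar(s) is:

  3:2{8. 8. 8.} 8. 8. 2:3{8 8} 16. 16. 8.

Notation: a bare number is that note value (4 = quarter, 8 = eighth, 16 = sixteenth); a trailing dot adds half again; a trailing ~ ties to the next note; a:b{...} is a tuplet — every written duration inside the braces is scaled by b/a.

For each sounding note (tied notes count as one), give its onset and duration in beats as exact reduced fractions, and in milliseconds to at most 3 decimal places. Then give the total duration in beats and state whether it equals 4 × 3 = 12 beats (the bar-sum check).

1) 0.0ms=0b +606.061ms=1b
2) 606.061ms=1b +606.061ms=1b
3) 1212.121ms=2b +606.061ms=1b
4) 1818.182ms=3b +909.091ms=3/2b
5) 2727.273ms=9/2b +909.091ms=3/2b
6) 3636.364ms=6b +909.091ms=3/2b
7) 4545.455ms=15/2b +909.091ms=3/2b
8) 5454.545ms=9b +454.545ms=3/4b
9) 5909.091ms=39/4b +454.545ms=3/4b
10) 6363.636ms=21/2b +909.091ms=3/2b
Σ=12b of 12 (99bpm 3/8) — PASS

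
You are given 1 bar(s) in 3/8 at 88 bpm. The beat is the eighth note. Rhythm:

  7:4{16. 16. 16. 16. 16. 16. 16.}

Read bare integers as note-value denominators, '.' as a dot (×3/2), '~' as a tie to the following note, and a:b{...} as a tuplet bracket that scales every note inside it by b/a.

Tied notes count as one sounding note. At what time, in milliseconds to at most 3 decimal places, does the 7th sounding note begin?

1. 0.0ms @ 0 + 292.208ms (3/7)
2. 292.208ms @ 3/7 + 292.208ms (3/7)
3. 584.416ms @ 6/7 + 292.208ms (3/7)
4. 876.623ms @ 9/7 + 292.208ms (3/7)
5. 1168.831ms @ 12/7 + 292.208ms (3/7)
6. 1461.039ms @ 15/7 + 292.208ms (3/7)
7. 1753.247ms @ 18/7 + 292.208ms (3/7)

note 7 onset = 18/7b = 1753.247ms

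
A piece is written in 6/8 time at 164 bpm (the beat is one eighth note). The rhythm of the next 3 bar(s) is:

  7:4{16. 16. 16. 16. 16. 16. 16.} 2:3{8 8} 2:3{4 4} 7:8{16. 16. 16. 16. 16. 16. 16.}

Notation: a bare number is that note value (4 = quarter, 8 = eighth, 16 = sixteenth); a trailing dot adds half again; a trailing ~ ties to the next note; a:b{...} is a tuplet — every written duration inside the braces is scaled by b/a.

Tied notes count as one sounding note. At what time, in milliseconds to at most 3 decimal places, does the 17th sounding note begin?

note 17 onset = 114/7b = 5958.188ms

1. 0.0ms @ 0 + 156.794ms (3/7)
2. 156.794ms @ 3/7 + 156.794ms (3/7)
3. 313.589ms @ 6/7 + 156.794ms (3/7)
4. 470.383ms @ 9/7 + 156.794ms (3/7)
5. 627.178ms @ 12/7 + 156.794ms (3/7)
6. 783.972ms @ 15/7 + 156.794ms (3/7)
7. 940.767ms @ 18/7 + 156.794ms (3/7)
8. 1097.561ms @ 3 + 548.78ms (3/2)
9. 1646.341ms @ 9/2 + 548.78ms (3/2)
10. 2195.122ms @ 6 + 1097.561ms (3)
11. 3292.683ms @ 9 + 1097.561ms (3)
12. 4390.244ms @ 12 + 313.589ms (6/7)
13. 4703.833ms @ 90/7 + 313.589ms (6/7)
14. 5017.422ms @ 96/7 + 313.589ms (6/7)
15. 5331.01ms @ 102/7 + 313.589ms (6/7)
16. 5644.599ms @ 108/7 + 313.589ms (6/7)
17. 5958.188ms @ 114/7 + 313.589ms (6/7)
18. 6271.777ms @ 120/7 + 313.589ms (6/7)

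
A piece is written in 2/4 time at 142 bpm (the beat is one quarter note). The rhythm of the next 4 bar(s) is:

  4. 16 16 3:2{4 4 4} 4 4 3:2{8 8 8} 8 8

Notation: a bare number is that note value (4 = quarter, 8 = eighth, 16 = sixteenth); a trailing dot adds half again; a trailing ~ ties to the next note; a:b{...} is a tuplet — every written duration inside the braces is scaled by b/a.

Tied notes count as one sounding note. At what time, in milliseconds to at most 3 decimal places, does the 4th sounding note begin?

note 4 onset = 2b = 845.07ms

1. 0.0ms @ 0 + 633.803ms (3/2)
2. 633.803ms @ 3/2 + 105.634ms (1/4)
3. 739.437ms @ 7/4 + 105.634ms (1/4)
4. 845.07ms @ 2 + 281.69ms (2/3)
5. 1126.761ms @ 8/3 + 281.69ms (2/3)
6. 1408.451ms @ 10/3 + 281.69ms (2/3)
7. 1690.141ms @ 4 + 422.535ms (1)
8. 2112.676ms @ 5 + 422.535ms (1)
9. 2535.211ms @ 6 + 140.845ms (1/3)
10. 2676.056ms @ 19/3 + 140.845ms (1/3)
11. 2816.901ms @ 20/3 + 140.845ms (1/3)
12. 2957.746ms @ 7 + 211.268ms (1/2)
13. 3169.014ms @ 15/2 + 211.268ms (1/2)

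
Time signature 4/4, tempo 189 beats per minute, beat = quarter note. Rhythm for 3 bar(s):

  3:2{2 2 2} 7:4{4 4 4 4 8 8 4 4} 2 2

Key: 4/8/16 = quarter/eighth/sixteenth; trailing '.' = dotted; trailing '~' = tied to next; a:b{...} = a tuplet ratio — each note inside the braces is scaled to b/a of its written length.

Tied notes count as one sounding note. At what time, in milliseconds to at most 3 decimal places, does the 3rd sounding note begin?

note 3 onset = 8/3b = 846.561ms

1. 0.0ms @ 0 + 423.28ms (4/3)
2. 423.28ms @ 4/3 + 423.28ms (4/3)
3. 846.561ms @ 8/3 + 423.28ms (4/3)
4. 1269.841ms @ 4 + 181.406ms (4/7)
5. 1451.247ms @ 32/7 + 181.406ms (4/7)
6. 1632.653ms @ 36/7 + 181.406ms (4/7)
7. 1814.059ms @ 40/7 + 181.406ms (4/7)
8. 1995.465ms @ 44/7 + 90.703ms (2/7)
9. 2086.168ms @ 46/7 + 90.703ms (2/7)
10. 2176.871ms @ 48/7 + 181.406ms (4/7)
11. 2358.277ms @ 52/7 + 181.406ms (4/7)
12. 2539.683ms @ 8 + 634.921ms (2)
13. 3174.603ms @ 10 + 634.921ms (2)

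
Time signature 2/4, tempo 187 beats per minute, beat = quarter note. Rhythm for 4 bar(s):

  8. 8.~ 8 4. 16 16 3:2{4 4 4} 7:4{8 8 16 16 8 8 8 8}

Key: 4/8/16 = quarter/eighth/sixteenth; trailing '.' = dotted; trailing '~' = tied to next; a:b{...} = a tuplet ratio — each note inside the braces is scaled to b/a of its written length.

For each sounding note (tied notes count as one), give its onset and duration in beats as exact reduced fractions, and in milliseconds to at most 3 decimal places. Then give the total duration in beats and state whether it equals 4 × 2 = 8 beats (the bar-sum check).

1) 0.0ms=0b +240.642ms=3/4b
2) 240.642ms=3/4b +401.07ms=5/4b
3) 641.711ms=2b +481.283ms=3/2b
4) 1122.995ms=7/2b +80.214ms=1/4b
5) 1203.209ms=15/4b +80.214ms=1/4b
6) 1283.422ms=4b +213.904ms=2/3b
7) 1497.326ms=14/3b +213.904ms=2/3b
8) 1711.23ms=16/3b +213.904ms=2/3b
9) 1925.134ms=6b +91.673ms=2/7b
10) 2016.807ms=44/7b +91.673ms=2/7b
11) 2108.48ms=46/7b +45.837ms=1/7b
12) 2154.316ms=47/7b +45.837ms=1/7b
13) 2200.153ms=48/7b +91.673ms=2/7b
14) 2291.826ms=50/7b +91.673ms=2/7b
15) 2383.499ms=52/7b +91.673ms=2/7b
16) 2475.172ms=54/7b +91.673ms=2/7b
Σ=8b of 8 (187bpm 2/4) — PASS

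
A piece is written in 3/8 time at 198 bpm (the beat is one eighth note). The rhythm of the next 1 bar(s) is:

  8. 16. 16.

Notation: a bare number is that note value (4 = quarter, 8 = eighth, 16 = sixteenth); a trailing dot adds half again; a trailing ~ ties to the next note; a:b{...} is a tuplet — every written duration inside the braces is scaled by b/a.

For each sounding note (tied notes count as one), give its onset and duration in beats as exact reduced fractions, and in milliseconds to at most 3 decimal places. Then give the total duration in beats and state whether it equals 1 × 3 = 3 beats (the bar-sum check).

1) 0.0ms=0b +454.545ms=3/2b
2) 454.545ms=3/2b +227.273ms=3/4b
3) 681.818ms=9/4b +227.273ms=3/4b
Σ=3b of 3 (198bpm 3/8) — PASS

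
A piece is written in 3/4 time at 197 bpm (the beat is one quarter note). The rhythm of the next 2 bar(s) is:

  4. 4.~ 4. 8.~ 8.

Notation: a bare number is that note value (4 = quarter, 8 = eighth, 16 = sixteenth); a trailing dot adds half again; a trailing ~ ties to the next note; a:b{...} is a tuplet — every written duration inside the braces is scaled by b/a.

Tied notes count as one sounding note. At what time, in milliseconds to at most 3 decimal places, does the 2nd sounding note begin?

1. 0.0ms @ 0 + 456.853ms (3/2)
2. 456.853ms @ 3/2 + 913.706ms (3)
3. 1370.558ms @ 9/2 + 456.853ms (3/2)

note 2 onset = 3/2b = 456.853ms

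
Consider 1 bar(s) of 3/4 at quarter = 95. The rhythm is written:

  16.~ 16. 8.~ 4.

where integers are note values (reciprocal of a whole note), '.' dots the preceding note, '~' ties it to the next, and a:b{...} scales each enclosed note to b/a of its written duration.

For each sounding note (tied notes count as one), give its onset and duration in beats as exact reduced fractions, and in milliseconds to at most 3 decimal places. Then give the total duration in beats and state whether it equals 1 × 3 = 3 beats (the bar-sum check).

1) 0.0ms=0b +473.684ms=3/4b
2) 473.684ms=3/4b +1421.053ms=9/4b
Σ=3b of 3 (95bpm 3/4) — PASS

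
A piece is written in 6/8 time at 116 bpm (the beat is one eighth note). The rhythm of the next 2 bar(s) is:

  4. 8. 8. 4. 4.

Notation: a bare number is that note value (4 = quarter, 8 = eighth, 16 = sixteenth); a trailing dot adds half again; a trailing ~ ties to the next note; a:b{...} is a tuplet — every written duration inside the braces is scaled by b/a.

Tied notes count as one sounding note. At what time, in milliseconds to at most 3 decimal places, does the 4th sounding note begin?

note 4 onset = 6b = 3103.448ms

1. 0.0ms @ 0 + 1551.724ms (3)
2. 1551.724ms @ 3 + 775.862ms (3/2)
3. 2327.586ms @ 9/2 + 775.862ms (3/2)
4. 3103.448ms @ 6 + 1551.724ms (3)
5. 4655.172ms @ 9 + 1551.724ms (3)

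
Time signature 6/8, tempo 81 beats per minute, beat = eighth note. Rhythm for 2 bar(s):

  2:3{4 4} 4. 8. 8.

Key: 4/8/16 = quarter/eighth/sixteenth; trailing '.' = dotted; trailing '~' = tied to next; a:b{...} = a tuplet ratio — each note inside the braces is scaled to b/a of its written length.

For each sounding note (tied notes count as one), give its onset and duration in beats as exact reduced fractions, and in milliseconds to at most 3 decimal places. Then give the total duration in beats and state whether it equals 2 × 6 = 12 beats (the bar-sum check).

1) 0.0ms=0b +2222.222ms=3b
2) 2222.222ms=3b +2222.222ms=3b
3) 4444.444ms=6b +2222.222ms=3b
4) 6666.667ms=9b +1111.111ms=3/2b
5) 7777.778ms=21/2b +1111.111ms=3/2b
Σ=12b of 12 (81bpm 6/8) — PASS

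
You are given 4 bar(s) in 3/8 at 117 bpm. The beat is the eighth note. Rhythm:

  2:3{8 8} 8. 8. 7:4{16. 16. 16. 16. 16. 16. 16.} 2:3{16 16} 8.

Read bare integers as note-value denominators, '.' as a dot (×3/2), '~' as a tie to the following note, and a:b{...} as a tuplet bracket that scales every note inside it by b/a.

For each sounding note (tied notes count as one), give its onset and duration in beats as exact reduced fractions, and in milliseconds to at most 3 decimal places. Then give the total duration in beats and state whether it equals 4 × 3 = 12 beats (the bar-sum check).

1) 0.0ms=0b +769.231ms=3/2b
2) 769.231ms=3/2b +769.231ms=3/2b
3) 1538.462ms=3b +769.231ms=3/2b
4) 2307.692ms=9/2b +769.231ms=3/2b
5) 3076.923ms=6b +219.78ms=3/7b
6) 3296.703ms=45/7b +219.78ms=3/7b
7) 3516.484ms=48/7b +219.78ms=3/7b
8) 3736.264ms=51/7b +219.78ms=3/7b
9) 3956.044ms=54/7b +219.78ms=3/7b
10) 4175.824ms=57/7b +219.78ms=3/7b
11) 4395.604ms=60/7b +219.78ms=3/7b
12) 4615.385ms=9b +384.615ms=3/4b
13) 5000.0ms=39/4b +384.615ms=3/4b
14) 5384.615ms=21/2b +769.231ms=3/2b
Σ=12b of 12 (117bpm 3/8) — PASS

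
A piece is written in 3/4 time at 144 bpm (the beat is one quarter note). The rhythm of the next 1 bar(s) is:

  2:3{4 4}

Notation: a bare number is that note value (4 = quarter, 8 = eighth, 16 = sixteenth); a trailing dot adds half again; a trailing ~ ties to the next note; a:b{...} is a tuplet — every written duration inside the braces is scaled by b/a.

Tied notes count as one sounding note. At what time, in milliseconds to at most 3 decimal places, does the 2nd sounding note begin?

note 2 onset = 3/2b = 625.0ms

1. 0.0ms @ 0 + 625.0ms (3/2)
2. 625.0ms @ 3/2 + 625.0ms (3/2)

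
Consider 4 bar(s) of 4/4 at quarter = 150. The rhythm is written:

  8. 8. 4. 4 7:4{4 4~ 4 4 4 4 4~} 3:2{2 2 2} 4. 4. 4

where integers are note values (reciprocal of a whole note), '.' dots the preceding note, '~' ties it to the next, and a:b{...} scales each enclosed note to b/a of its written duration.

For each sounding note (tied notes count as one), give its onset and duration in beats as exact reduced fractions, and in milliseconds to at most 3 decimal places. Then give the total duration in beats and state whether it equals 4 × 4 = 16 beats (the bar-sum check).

1) 0.0ms=0b +300.0ms=3/4b
2) 300.0ms=3/4b +300.0ms=3/4b
3) 600.0ms=3/2b +600.0ms=3/2b
4) 1200.0ms=3b +400.0ms=1b
5) 1600.0ms=4b +228.571ms=4/7b
6) 1828.571ms=32/7b +457.143ms=8/7b
7) 2285.714ms=40/7b +228.571ms=4/7b
8) 2514.286ms=44/7b +228.571ms=4/7b
9) 2742.857ms=48/7b +228.571ms=4/7b
10) 2971.429ms=52/7b +761.905ms=40/21b
11) 3733.333ms=28/3b +533.333ms=4/3b
12) 4266.667ms=32/3b +533.333ms=4/3b
13) 4800.0ms=12b +600.0ms=3/2b
14) 5400.0ms=27/2b +600.0ms=3/2b
15) 6000.0ms=15b +400.0ms=1b
Σ=16b of 16 (150bpm 4/4) — PASS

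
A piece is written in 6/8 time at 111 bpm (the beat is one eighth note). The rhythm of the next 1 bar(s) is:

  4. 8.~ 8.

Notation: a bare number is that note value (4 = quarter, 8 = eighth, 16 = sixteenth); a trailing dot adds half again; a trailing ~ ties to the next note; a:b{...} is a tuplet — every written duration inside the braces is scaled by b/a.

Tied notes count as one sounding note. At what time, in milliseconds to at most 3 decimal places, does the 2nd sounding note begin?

note 2 onset = 3b = 1621.622ms

1. 0.0ms @ 0 + 1621.622ms (3)
2. 1621.622ms @ 3 + 1621.622ms (3)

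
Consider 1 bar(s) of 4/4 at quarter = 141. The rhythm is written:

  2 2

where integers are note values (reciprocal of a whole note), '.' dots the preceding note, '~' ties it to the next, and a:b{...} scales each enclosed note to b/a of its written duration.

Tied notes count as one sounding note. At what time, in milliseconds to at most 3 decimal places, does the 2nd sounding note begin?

1. 0.0ms @ 0 + 851.064ms (2)
2. 851.064ms @ 2 + 851.064ms (2)

note 2 onset = 2b = 851.064ms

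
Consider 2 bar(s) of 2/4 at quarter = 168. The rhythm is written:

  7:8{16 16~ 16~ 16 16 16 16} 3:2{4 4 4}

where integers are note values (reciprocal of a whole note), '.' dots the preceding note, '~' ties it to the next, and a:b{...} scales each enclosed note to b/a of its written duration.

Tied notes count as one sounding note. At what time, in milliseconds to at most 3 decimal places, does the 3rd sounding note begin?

1. 0.0ms @ 0 + 102.041ms (2/7)
2. 102.041ms @ 2/7 + 306.122ms (6/7)
3. 408.163ms @ 8/7 + 102.041ms (2/7)
4. 510.204ms @ 10/7 + 102.041ms (2/7)
5. 612.245ms @ 12/7 + 102.041ms (2/7)
6. 714.286ms @ 2 + 238.095ms (2/3)
7. 952.381ms @ 8/3 + 238.095ms (2/3)
8. 1190.476ms @ 10/3 + 238.095ms (2/3)

note 3 onset = 8/7b = 408.163ms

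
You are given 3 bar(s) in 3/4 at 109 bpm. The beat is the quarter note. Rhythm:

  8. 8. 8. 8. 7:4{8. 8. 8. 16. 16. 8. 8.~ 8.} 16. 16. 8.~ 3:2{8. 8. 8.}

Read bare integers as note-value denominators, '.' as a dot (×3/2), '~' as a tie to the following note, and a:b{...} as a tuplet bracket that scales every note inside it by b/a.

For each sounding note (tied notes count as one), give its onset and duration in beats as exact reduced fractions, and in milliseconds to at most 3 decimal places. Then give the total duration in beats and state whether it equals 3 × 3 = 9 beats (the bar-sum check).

1) 0.0ms=0b +412.844ms=3/4b
2) 412.844ms=3/4b +412.844ms=3/4b
3) 825.688ms=3/2b +412.844ms=3/4b
4) 1238.532ms=9/4b +412.844ms=3/4b
5) 1651.376ms=3b +235.911ms=3/7b
6) 1887.287ms=24/7b +235.911ms=3/7b
7) 2123.198ms=27/7b +235.911ms=3/7b
8) 2359.109ms=30/7b +117.955ms=3/14b
9) 2477.064ms=9/2b +117.955ms=3/14b
10) 2595.02ms=33/7b +235.911ms=3/7b
11) 2830.931ms=36/7b +471.822ms=6/7b
12) 3302.752ms=6b +206.422ms=3/8b
13) 3509.174ms=51/8b +206.422ms=3/8b
14) 3715.596ms=27/4b +688.073ms=5/4b
15) 4403.67ms=8b +275.229ms=1/2b
16) 4678.899ms=17/2b +275.229ms=1/2b
Σ=9b of 9 (109bpm 3/4) — PASS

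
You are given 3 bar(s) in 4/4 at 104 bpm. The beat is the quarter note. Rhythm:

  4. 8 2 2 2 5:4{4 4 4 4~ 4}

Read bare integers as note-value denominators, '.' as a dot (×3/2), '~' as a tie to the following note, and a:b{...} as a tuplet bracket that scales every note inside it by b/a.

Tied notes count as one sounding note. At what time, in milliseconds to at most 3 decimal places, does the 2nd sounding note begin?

note 2 onset = 3/2b = 865.385ms

1. 0.0ms @ 0 + 865.385ms (3/2)
2. 865.385ms @ 3/2 + 288.462ms (1/2)
3. 1153.846ms @ 2 + 1153.846ms (2)
4. 2307.692ms @ 4 + 1153.846ms (2)
5. 3461.538ms @ 6 + 1153.846ms (2)
6. 4615.385ms @ 8 + 461.538ms (4/5)
7. 5076.923ms @ 44/5 + 461.538ms (4/5)
8. 5538.462ms @ 48/5 + 461.538ms (4/5)
9. 6000.0ms @ 52/5 + 923.077ms (8/5)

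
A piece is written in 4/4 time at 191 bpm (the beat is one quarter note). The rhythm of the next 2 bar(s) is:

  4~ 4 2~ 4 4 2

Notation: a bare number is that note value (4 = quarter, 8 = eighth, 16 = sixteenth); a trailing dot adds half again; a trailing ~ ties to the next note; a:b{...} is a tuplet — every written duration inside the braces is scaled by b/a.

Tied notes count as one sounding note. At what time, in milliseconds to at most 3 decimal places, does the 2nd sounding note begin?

note 2 onset = 2b = 628.272ms

1. 0.0ms @ 0 + 628.272ms (2)
2. 628.272ms @ 2 + 942.408ms (3)
3. 1570.681ms @ 5 + 314.136ms (1)
4. 1884.817ms @ 6 + 628.272ms (2)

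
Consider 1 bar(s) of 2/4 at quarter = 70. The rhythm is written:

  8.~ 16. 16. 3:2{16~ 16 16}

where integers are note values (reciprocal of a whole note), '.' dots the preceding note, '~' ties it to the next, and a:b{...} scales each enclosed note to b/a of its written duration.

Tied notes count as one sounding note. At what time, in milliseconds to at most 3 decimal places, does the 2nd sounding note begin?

1. 0.0ms @ 0 + 964.286ms (9/8)
2. 964.286ms @ 9/8 + 321.429ms (3/8)
3. 1285.714ms @ 3/2 + 285.714ms (1/3)
4. 1571.429ms @ 11/6 + 142.857ms (1/6)

note 2 onset = 9/8b = 964.286ms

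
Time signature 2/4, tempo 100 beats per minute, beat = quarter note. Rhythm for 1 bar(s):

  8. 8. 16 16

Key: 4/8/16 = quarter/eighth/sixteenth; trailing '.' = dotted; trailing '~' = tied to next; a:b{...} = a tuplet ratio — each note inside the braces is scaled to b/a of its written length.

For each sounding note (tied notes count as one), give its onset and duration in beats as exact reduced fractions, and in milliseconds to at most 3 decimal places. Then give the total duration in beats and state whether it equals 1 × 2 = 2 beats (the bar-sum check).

1) 0.0ms=0b +450.0ms=3/4b
2) 450.0ms=3/4b +450.0ms=3/4b
3) 900.0ms=3/2b +150.0ms=1/4b
4) 1050.0ms=7/4b +150.0ms=1/4b
Σ=2b of 2 (100bpm 2/4) — PASS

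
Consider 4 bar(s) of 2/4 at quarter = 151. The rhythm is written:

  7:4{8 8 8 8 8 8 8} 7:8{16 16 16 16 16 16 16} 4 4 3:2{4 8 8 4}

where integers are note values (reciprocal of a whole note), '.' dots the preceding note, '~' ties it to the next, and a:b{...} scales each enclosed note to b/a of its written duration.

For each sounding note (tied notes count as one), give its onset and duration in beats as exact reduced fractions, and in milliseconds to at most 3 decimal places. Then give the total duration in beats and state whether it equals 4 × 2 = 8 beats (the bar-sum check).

1) 0.0ms=0b +113.529ms=2/7b
2) 113.529ms=2/7b +113.529ms=2/7b
3) 227.058ms=4/7b +113.529ms=2/7b
4) 340.587ms=6/7b +113.529ms=2/7b
5) 454.115ms=8/7b +113.529ms=2/7b
6) 567.644ms=10/7b +113.529ms=2/7b
7) 681.173ms=12/7b +113.529ms=2/7b
8) 794.702ms=2b +113.529ms=2/7b
9) 908.231ms=16/7b +113.529ms=2/7b
10) 1021.76ms=18/7b +113.529ms=2/7b
11) 1135.289ms=20/7b +113.529ms=2/7b
12) 1248.817ms=22/7b +113.529ms=2/7b
13) 1362.346ms=24/7b +113.529ms=2/7b
14) 1475.875ms=26/7b +113.529ms=2/7b
15) 1589.404ms=4b +397.351ms=1b
16) 1986.755ms=5b +397.351ms=1b
17) 2384.106ms=6b +264.901ms=2/3b
18) 2649.007ms=20/3b +132.45ms=1/3b
19) 2781.457ms=7b +132.45ms=1/3b
20) 2913.907ms=22/3b +264.901ms=2/3b
Σ=8b of 8 (151bpm 2/4) — PASS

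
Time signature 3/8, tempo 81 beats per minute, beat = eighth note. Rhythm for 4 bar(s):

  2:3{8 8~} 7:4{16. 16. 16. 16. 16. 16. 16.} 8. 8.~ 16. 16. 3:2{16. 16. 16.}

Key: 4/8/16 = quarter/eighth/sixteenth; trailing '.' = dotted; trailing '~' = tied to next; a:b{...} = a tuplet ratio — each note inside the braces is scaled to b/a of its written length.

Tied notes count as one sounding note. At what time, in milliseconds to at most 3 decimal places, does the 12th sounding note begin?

1. 0.0ms @ 0 + 1111.111ms (3/2)
2. 1111.111ms @ 3/2 + 1428.571ms (27/14)
3. 2539.683ms @ 24/7 + 317.46ms (3/7)
4. 2857.143ms @ 27/7 + 317.46ms (3/7)
5. 3174.603ms @ 30/7 + 317.46ms (3/7)
6. 3492.063ms @ 33/7 + 317.46ms (3/7)
7. 3809.524ms @ 36/7 + 317.46ms (3/7)
8. 4126.984ms @ 39/7 + 317.46ms (3/7)
9. 4444.444ms @ 6 + 1111.111ms (3/2)
10. 5555.556ms @ 15/2 + 1666.667ms (9/4)
11. 7222.222ms @ 39/4 + 555.556ms (3/4)
12. 7777.778ms @ 21/2 + 370.37ms (1/2)
13. 8148.148ms @ 11 + 370.37ms (1/2)
14. 8518.519ms @ 23/2 + 370.37ms (1/2)

note 12 onset = 21/2b = 7777.778ms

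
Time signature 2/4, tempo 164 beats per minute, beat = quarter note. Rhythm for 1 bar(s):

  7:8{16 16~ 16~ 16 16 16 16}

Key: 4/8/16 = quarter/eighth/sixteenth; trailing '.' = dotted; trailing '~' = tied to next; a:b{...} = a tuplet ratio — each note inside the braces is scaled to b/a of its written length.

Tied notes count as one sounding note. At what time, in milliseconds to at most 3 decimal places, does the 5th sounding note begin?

note 5 onset = 12/7b = 627.178ms

1. 0.0ms @ 0 + 104.53ms (2/7)
2. 104.53ms @ 2/7 + 313.589ms (6/7)
3. 418.118ms @ 8/7 + 104.53ms (2/7)
4. 522.648ms @ 10/7 + 104.53ms (2/7)
5. 627.178ms @ 12/7 + 104.53ms (2/7)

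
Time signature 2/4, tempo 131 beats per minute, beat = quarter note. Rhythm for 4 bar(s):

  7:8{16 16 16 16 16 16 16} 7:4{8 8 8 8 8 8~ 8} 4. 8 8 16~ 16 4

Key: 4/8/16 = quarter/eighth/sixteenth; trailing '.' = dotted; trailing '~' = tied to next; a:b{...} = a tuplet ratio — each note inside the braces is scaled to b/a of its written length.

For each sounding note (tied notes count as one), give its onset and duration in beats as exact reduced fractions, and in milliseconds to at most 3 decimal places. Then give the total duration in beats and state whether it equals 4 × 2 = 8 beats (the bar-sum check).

1) 0.0ms=0b +130.862ms=2/7b
2) 130.862ms=2/7b +130.862ms=2/7b
3) 261.723ms=4/7b +130.862ms=2/7b
4) 392.585ms=6/7b +130.862ms=2/7b
5) 523.446ms=8/7b +130.862ms=2/7b
6) 654.308ms=10/7b +130.862ms=2/7b
7) 785.169ms=12/7b +130.862ms=2/7b
8) 916.031ms=2b +130.862ms=2/7b
9) 1046.892ms=16/7b +130.862ms=2/7b
10) 1177.754ms=18/7b +130.862ms=2/7b
11) 1308.615ms=20/7b +130.862ms=2/7b
12) 1439.477ms=22/7b +130.862ms=2/7b
13) 1570.338ms=24/7b +261.723ms=4/7b
14) 1832.061ms=4b +687.023ms=3/2b
15) 2519.084ms=11/2b +229.008ms=1/2b
16) 2748.092ms=6b +229.008ms=1/2b
17) 2977.099ms=13/2b +229.008ms=1/2b
18) 3206.107ms=7b +458.015ms=1b
Σ=8b of 8 (131bpm 2/4) — PASS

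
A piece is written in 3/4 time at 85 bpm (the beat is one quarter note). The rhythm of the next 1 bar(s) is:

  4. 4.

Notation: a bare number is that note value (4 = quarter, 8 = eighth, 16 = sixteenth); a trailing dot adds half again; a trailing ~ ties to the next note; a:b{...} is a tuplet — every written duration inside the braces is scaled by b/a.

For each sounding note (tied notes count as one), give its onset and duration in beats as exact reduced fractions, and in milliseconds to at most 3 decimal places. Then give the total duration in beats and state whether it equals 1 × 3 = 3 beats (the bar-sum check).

1) 0.0ms=0b +1058.824ms=3/2b
2) 1058.824ms=3/2b +1058.824ms=3/2b
Σ=3b of 3 (85bpm 3/4) — PASS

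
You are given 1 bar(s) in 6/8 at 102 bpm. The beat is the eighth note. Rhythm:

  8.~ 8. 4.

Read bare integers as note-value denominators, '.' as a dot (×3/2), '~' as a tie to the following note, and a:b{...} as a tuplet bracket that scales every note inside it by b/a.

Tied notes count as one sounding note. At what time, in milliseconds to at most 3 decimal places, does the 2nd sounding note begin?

1. 0.0ms @ 0 + 1764.706ms (3)
2. 1764.706ms @ 3 + 1764.706ms (3)

note 2 onset = 3b = 1764.706ms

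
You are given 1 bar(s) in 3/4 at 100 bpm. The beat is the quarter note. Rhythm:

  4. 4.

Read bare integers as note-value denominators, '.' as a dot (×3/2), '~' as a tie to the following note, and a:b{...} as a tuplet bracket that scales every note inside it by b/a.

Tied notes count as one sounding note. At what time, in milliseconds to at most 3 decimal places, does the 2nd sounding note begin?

1. 0.0ms @ 0 + 900.0ms (3/2)
2. 900.0ms @ 3/2 + 900.0ms (3/2)

note 2 onset = 3/2b = 900.0ms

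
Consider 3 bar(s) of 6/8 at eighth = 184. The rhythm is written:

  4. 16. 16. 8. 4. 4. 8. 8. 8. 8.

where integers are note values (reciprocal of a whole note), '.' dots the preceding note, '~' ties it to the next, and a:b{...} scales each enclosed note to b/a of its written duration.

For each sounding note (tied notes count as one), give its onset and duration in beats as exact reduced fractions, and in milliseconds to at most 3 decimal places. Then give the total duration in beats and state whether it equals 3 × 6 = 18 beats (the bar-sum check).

1) 0.0ms=0b +978.261ms=3b
2) 978.261ms=3b +244.565ms=3/4b
3) 1222.826ms=15/4b +244.565ms=3/4b
4) 1467.391ms=9/2b +489.13ms=3/2b
5) 1956.522ms=6b +978.261ms=3b
6) 2934.783ms=9b +978.261ms=3b
7) 3913.043ms=12b +489.13ms=3/2b
8) 4402.174ms=27/2b +489.13ms=3/2b
9) 4891.304ms=15b +489.13ms=3/2b
10) 5380.435ms=33/2b +489.13ms=3/2b
Σ=18b of 18 (184bpm 6/8) — PASS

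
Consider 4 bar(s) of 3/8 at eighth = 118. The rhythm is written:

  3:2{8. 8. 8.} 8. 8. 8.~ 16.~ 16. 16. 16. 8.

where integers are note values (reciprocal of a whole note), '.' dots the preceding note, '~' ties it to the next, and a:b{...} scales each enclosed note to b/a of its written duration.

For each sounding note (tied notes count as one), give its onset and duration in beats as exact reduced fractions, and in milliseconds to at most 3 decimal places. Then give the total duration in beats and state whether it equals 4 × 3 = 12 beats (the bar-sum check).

1) 0.0ms=0b +508.475ms=1b
2) 508.475ms=1b +508.475ms=1b
3) 1016.949ms=2b +508.475ms=1b
4) 1525.424ms=3b +762.712ms=3/2b
5) 2288.136ms=9/2b +762.712ms=3/2b
6) 3050.847ms=6b +1525.424ms=3b
7) 4576.271ms=9b +381.356ms=3/4b
8) 4957.627ms=39/4b +381.356ms=3/4b
9) 5338.983ms=21/2b +762.712ms=3/2b
Σ=12b of 12 (118bpm 3/8) — PASS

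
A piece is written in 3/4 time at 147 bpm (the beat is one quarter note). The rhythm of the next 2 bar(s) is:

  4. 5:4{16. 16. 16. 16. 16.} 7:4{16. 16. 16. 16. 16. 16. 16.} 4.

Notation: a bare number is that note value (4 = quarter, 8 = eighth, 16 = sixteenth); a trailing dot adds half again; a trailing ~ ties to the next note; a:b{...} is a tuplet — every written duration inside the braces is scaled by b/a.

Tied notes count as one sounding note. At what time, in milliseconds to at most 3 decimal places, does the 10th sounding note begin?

1. 0.0ms @ 0 + 612.245ms (3/2)
2. 612.245ms @ 3/2 + 122.449ms (3/10)
3. 734.694ms @ 9/5 + 122.449ms (3/10)
4. 857.143ms @ 21/10 + 122.449ms (3/10)
5. 979.592ms @ 12/5 + 122.449ms (3/10)
6. 1102.041ms @ 27/10 + 122.449ms (3/10)
7. 1224.49ms @ 3 + 87.464ms (3/14)
8. 1311.953ms @ 45/14 + 87.464ms (3/14)
9. 1399.417ms @ 24/7 + 87.464ms (3/14)
10. 1486.88ms @ 51/14 + 87.464ms (3/14)
11. 1574.344ms @ 27/7 + 87.464ms (3/14)
12. 1661.808ms @ 57/14 + 87.464ms (3/14)
13. 1749.271ms @ 30/7 + 87.464ms (3/14)
14. 1836.735ms @ 9/2 + 612.245ms (3/2)

note 10 onset = 51/14b = 1486.88ms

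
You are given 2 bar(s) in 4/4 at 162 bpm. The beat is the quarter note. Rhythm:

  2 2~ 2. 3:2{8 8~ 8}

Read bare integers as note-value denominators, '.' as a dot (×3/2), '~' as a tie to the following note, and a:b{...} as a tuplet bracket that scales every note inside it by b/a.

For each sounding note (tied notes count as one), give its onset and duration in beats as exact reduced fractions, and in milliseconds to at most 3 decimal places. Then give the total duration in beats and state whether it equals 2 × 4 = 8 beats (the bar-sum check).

1) 0.0ms=0b +740.741ms=2b
2) 740.741ms=2b +1851.852ms=5b
3) 2592.593ms=7b +123.457ms=1/3b
4) 2716.049ms=22/3b +246.914ms=2/3b
Σ=8b of 8 (162bpm 4/4) — PASS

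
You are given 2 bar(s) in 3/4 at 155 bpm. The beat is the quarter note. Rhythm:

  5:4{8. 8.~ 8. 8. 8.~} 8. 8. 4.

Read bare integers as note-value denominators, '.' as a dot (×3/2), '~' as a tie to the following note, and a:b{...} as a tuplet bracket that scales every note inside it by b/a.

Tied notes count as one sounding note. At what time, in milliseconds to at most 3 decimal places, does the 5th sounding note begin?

note 5 onset = 15/4b = 1451.613ms

1. 0.0ms @ 0 + 232.258ms (3/5)
2. 232.258ms @ 3/5 + 464.516ms (6/5)
3. 696.774ms @ 9/5 + 232.258ms (3/5)
4. 929.032ms @ 12/5 + 522.581ms (27/20)
5. 1451.613ms @ 15/4 + 290.323ms (3/4)
6. 1741.935ms @ 9/2 + 580.645ms (3/2)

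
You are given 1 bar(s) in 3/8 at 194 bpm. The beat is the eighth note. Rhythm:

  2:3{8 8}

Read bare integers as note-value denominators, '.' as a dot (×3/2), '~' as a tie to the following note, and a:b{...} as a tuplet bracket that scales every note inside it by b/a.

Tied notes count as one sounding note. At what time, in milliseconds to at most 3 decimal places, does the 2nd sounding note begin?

note 2 onset = 3/2b = 463.918ms

1. 0.0ms @ 0 + 463.918ms (3/2)
2. 463.918ms @ 3/2 + 463.918ms (3/2)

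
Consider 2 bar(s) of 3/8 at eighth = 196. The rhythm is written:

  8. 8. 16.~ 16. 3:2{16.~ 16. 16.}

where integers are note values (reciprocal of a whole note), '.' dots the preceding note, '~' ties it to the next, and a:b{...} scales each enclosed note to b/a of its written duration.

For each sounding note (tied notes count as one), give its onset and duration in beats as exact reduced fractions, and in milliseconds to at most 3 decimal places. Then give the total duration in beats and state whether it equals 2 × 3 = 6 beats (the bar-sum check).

1) 0.0ms=0b +459.184ms=3/2b
2) 459.184ms=3/2b +459.184ms=3/2b
3) 918.367ms=3b +459.184ms=3/2b
4) 1377.551ms=9/2b +306.122ms=1b
5) 1683.673ms=11/2b +153.061ms=1/2b
Σ=6b of 6 (196bpm 3/8) — PASS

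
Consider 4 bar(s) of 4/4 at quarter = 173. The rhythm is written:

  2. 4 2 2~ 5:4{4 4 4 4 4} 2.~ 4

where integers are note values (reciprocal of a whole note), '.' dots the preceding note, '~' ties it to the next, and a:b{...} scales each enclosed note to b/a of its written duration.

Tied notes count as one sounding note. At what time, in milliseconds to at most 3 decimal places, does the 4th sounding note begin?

1. 0.0ms @ 0 + 1040.462ms (3)
2. 1040.462ms @ 3 + 346.821ms (1)
3. 1387.283ms @ 4 + 693.642ms (2)
4. 2080.925ms @ 6 + 971.098ms (14/5)
5. 3052.023ms @ 44/5 + 277.457ms (4/5)
6. 3329.48ms @ 48/5 + 277.457ms (4/5)
7. 3606.936ms @ 52/5 + 277.457ms (4/5)
8. 3884.393ms @ 56/5 + 277.457ms (4/5)
9. 4161.85ms @ 12 + 1387.283ms (4)

note 4 onset = 6b = 2080.925ms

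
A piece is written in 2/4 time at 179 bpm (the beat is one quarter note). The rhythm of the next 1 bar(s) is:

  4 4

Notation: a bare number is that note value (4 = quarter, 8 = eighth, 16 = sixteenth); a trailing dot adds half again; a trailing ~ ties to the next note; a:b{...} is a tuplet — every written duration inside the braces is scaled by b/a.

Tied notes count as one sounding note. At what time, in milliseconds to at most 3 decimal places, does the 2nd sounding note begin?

note 2 onset = 1b = 335.196ms

1. 0.0ms @ 0 + 335.196ms (1)
2. 335.196ms @ 1 + 335.196ms (1)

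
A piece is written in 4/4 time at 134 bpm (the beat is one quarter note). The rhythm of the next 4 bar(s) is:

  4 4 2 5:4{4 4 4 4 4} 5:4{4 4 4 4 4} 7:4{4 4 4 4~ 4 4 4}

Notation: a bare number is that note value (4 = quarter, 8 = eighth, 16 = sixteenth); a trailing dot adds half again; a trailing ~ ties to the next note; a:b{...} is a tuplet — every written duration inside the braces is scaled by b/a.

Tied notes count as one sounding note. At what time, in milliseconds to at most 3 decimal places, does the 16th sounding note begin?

note 16 onset = 92/7b = 5884.861ms

1. 0.0ms @ 0 + 447.761ms (1)
2. 447.761ms @ 1 + 447.761ms (1)
3. 895.522ms @ 2 + 895.522ms (2)
4. 1791.045ms @ 4 + 358.209ms (4/5)
5. 2149.254ms @ 24/5 + 358.209ms (4/5)
6. 2507.463ms @ 28/5 + 358.209ms (4/5)
7. 2865.672ms @ 32/5 + 358.209ms (4/5)
8. 3223.881ms @ 36/5 + 358.209ms (4/5)
9. 3582.09ms @ 8 + 358.209ms (4/5)
10. 3940.299ms @ 44/5 + 358.209ms (4/5)
11. 4298.507ms @ 48/5 + 358.209ms (4/5)
12. 4656.716ms @ 52/5 + 358.209ms (4/5)
13. 5014.925ms @ 56/5 + 358.209ms (4/5)
14. 5373.134ms @ 12 + 255.864ms (4/7)
15. 5628.998ms @ 88/7 + 255.864ms (4/7)
16. 5884.861ms @ 92/7 + 255.864ms (4/7)
17. 6140.725ms @ 96/7 + 511.727ms (8/7)
18. 6652.452ms @ 104/7 + 255.864ms (4/7)
19. 6908.316ms @ 108/7 + 255.864ms (4/7)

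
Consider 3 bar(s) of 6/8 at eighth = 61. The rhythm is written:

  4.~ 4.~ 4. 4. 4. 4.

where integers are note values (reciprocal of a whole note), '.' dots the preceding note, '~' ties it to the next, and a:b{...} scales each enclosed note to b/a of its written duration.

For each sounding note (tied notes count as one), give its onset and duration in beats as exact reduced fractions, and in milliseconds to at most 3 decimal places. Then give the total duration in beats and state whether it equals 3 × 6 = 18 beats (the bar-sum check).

1) 0.0ms=0b +8852.459ms=9b
2) 8852.459ms=9b +2950.82ms=3b
3) 11803.279ms=12b +2950.82ms=3b
4) 14754.098ms=15b +2950.82ms=3b
Σ=18b of 18 (61bpm 6/8) — PASS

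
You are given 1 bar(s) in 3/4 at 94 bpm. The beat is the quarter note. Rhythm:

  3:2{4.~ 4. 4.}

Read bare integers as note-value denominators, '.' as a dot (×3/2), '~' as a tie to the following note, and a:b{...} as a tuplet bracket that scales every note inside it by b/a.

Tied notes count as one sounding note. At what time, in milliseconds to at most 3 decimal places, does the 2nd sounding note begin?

1. 0.0ms @ 0 + 1276.596ms (2)
2. 1276.596ms @ 2 + 638.298ms (1)

note 2 onset = 2b = 1276.596ms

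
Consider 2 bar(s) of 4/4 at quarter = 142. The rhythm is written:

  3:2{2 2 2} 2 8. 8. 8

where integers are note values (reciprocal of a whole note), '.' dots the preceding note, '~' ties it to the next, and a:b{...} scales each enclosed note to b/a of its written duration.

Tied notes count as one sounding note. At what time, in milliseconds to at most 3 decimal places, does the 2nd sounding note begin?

1. 0.0ms @ 0 + 563.38ms (4/3)
2. 563.38ms @ 4/3 + 563.38ms (4/3)
3. 1126.761ms @ 8/3 + 563.38ms (4/3)
4. 1690.141ms @ 4 + 845.07ms (2)
5. 2535.211ms @ 6 + 316.901ms (3/4)
6. 2852.113ms @ 27/4 + 316.901ms (3/4)
7. 3169.014ms @ 15/2 + 211.268ms (1/2)

note 2 onset = 4/3b = 563.38ms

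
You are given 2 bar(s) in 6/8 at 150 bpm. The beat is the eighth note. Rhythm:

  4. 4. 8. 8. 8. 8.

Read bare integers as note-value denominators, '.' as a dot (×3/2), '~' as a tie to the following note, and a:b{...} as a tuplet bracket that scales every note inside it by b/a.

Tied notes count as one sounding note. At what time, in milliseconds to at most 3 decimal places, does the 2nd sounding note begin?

1. 0.0ms @ 0 + 1200.0ms (3)
2. 1200.0ms @ 3 + 1200.0ms (3)
3. 2400.0ms @ 6 + 600.0ms (3/2)
4. 3000.0ms @ 15/2 + 600.0ms (3/2)
5. 3600.0ms @ 9 + 600.0ms (3/2)
6. 4200.0ms @ 21/2 + 600.0ms (3/2)

note 2 onset = 3b = 1200.0ms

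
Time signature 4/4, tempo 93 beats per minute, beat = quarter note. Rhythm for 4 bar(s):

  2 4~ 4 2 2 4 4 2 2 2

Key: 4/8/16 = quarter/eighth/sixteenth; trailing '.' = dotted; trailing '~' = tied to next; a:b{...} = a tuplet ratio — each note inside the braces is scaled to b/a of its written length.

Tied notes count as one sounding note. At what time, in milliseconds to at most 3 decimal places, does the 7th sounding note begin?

note 7 onset = 10b = 6451.613ms

1. 0.0ms @ 0 + 1290.323ms (2)
2. 1290.323ms @ 2 + 1290.323ms (2)
3. 2580.645ms @ 4 + 1290.323ms (2)
4. 3870.968ms @ 6 + 1290.323ms (2)
5. 5161.29ms @ 8 + 645.161ms (1)
6. 5806.452ms @ 9 + 645.161ms (1)
7. 6451.613ms @ 10 + 1290.323ms (2)
8. 7741.935ms @ 12 + 1290.323ms (2)
9. 9032.258ms @ 14 + 1290.323ms (2)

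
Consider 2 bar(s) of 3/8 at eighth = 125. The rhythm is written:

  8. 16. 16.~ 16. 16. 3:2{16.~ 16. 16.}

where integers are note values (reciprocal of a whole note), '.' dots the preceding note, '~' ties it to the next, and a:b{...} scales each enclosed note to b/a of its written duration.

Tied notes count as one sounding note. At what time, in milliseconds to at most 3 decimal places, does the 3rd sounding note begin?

note 3 onset = 9/4b = 1080.0ms

1. 0.0ms @ 0 + 720.0ms (3/2)
2. 720.0ms @ 3/2 + 360.0ms (3/4)
3. 1080.0ms @ 9/4 + 720.0ms (3/2)
4. 1800.0ms @ 15/4 + 360.0ms (3/4)
5. 2160.0ms @ 9/2 + 480.0ms (1)
6. 2640.0ms @ 11/2 + 240.0ms (1/2)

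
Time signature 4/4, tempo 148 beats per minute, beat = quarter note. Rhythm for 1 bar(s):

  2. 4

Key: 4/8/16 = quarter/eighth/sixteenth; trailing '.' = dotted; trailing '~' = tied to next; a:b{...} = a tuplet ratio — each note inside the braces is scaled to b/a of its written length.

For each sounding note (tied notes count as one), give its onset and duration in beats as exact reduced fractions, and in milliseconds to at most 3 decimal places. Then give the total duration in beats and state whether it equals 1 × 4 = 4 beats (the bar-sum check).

1) 0.0ms=0b +1216.216ms=3b
2) 1216.216ms=3b +405.405ms=1b
Σ=4b of 4 (148bpm 4/4) — PASS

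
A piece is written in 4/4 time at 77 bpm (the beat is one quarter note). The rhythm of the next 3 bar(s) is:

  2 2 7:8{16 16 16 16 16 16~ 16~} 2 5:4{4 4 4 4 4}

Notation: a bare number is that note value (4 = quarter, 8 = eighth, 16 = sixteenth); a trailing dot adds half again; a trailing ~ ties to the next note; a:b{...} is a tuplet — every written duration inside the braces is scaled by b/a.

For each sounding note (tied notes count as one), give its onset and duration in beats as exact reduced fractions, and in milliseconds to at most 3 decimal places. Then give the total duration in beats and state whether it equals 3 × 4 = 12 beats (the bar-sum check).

1) 0.0ms=0b +1558.442ms=2b
2) 1558.442ms=2b +1558.442ms=2b
3) 3116.883ms=4b +222.635ms=2/7b
4) 3339.518ms=30/7b +222.635ms=2/7b
5) 3562.152ms=32/7b +222.635ms=2/7b
6) 3784.787ms=34/7b +222.635ms=2/7b
7) 4007.421ms=36/7b +222.635ms=2/7b
8) 4230.056ms=38/7b +2003.711ms=18/7b
9) 6233.766ms=8b +623.377ms=4/5b
10) 6857.143ms=44/5b +623.377ms=4/5b
11) 7480.519ms=48/5b +623.377ms=4/5b
12) 8103.896ms=52/5b +623.377ms=4/5b
13) 8727.273ms=56/5b +623.377ms=4/5b
Σ=12b of 12 (77bpm 4/4) — PASS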